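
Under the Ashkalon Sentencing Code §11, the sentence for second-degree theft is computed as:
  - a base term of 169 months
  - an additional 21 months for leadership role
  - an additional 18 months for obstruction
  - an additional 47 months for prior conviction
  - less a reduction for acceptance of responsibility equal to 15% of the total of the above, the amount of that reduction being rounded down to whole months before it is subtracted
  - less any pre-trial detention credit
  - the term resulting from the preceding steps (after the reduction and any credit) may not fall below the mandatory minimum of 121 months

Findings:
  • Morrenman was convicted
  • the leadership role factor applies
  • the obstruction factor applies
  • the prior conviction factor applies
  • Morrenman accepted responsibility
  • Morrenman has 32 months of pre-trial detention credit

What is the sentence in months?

185 months

Leadership role enhancement: +21 months
Obstruction enhancement: +18 months
Prior conviction enhancement: +47 months
Adjusted term: 169 months + 21 months + 18 months + 47 months = 255 months
Acceptance of responsibility reduction: 15% of 255 months = 38 months (rounded down)
After reduction: 255 − 38 = 217 months
Less pre-trial detention credit: 217 months − 32 months = 185 months
Minimum 121 months: 185 months meets the minimum, no increase.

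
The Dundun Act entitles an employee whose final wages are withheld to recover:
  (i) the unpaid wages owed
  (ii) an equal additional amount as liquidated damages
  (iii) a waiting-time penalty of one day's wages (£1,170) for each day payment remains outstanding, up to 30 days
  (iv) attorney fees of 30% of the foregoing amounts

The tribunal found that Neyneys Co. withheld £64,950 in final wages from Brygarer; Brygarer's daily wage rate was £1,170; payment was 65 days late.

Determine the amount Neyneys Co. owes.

£214,500

Liquidated damages (equal amount): £64,950
Penalty days: min(65, 30) = 30
Waiting-time penalty: 30 × £1,170 = £35,100
Subtotal: £64,950 + £64,950 + £35,100 = £165,000
Attorney fees: 30% of £165,000 = £49,500
Total award: £165,000 + £49,500 = £214,500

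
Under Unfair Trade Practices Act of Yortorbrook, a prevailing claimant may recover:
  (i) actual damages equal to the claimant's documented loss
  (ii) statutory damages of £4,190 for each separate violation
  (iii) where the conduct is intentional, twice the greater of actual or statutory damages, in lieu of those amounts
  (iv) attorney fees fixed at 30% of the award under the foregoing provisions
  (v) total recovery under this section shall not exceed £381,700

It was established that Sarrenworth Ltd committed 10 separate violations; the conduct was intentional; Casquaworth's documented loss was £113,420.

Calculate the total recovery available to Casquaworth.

Statutory damages: 10 × £4,190 = £41,900
Greater of actual damages (£113,420) or statutory damages (£41,900): £113,420
Doubled: 2 × £113,420 = £226,840
Attorney fees: 30% of £226,840 = £68,052
Total before cap: £226,840 + £68,052 = £294,892
Cap at £381,700: £294,892 is within the cap, no reduction.

£294,892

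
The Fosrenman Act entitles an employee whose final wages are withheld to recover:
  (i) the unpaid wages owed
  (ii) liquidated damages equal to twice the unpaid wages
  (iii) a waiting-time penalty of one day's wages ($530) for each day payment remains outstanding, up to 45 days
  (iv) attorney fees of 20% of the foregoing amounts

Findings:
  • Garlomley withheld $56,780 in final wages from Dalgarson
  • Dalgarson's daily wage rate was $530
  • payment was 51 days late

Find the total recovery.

$233,028

Doubled: 2 × $56,780 = $113,560
Penalty days: min(51, 45) = 45
Waiting-time penalty: 45 × $530 = $23,850
Subtotal: $56,780 + $113,560 + $23,850 = $194,190
Attorney fees: 20% of $194,190 = $38,838
Total award: $194,190 + $38,838 = $233,028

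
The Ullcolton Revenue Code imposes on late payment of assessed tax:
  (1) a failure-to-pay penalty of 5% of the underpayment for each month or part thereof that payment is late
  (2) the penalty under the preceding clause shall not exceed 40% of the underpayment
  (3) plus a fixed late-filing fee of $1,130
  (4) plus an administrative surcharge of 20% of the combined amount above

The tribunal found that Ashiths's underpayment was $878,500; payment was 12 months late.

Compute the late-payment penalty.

$423,036

Accrued rate: 5% × 12 = 60%, capped at 40% → 40%
Failure-to-pay penalty: 40% of $878,500 = $351,400
Penalty before surcharge: $351,400 + $1,130 = $352,530
Administrative surcharge: 20% of $352,530 = $70,506
Total penalty: $352,530 + $70,506 = $423,036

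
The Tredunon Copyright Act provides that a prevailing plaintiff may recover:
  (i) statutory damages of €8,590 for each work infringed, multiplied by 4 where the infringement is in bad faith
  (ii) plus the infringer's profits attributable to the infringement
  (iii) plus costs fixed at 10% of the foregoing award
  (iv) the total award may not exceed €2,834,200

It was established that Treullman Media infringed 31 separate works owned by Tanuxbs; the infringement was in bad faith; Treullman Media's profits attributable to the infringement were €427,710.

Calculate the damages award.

Statutory damages: 31 × €8,590 = €266,290
Multiplied by 4: 4 × €266,290 = €1,065,160
Combined award: €1,065,160 + €427,710 = €1,492,870
Costs: 10% of €1,492,870 = €149,287
Award plus costs: €1,492,870 + €149,287 = €1,642,157
Cap at €2,834,200: €1,642,157 is within the cap, no reduction.

Award: €1,642,157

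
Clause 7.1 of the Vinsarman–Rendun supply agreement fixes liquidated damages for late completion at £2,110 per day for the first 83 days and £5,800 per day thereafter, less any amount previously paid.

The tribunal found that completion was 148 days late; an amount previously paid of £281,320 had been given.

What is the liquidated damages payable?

£270,810

First 83 days: 83 × £2,110 = £175,130
Remaining days: (148 − 83) × £5,800 = £377,000
Accrued per-day damages: £175,130 + £377,000 = £552,130
Less amount previously paid: £552,130 − £281,320 = £270,810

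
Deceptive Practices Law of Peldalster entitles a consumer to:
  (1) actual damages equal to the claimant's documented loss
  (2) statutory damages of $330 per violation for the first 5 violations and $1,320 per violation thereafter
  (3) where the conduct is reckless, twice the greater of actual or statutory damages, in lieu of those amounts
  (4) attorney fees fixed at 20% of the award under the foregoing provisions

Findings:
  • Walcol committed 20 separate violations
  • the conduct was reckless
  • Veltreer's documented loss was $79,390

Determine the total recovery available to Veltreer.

Total recovery: $190,536

First 5 violations: 5 × $330 = $1,650
Remaining violations: (20 − 5) × $1,320 = $19,800
Statutory damages: $1,650 + $19,800 = $21,450
Greater of actual damages ($79,390) or statutory damages ($21,450): $79,390
Doubled: 2 × $79,390 = $158,780
Attorney fees: 20% of $158,780 = $31,756
Total recovery: $158,780 + $31,756 = $190,536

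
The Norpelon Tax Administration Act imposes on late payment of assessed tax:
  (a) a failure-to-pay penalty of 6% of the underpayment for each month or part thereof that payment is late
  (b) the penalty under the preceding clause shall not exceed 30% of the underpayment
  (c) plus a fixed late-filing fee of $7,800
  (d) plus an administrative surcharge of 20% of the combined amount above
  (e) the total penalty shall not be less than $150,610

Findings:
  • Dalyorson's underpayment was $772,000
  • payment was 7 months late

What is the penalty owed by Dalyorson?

Accrued rate: 6% × 7 = 42%, capped at 30% → 30%
Failure-to-pay penalty: 30% of $772,000 = $231,600
Penalty before surcharge: $231,600 + $7,800 = $239,400
Administrative surcharge: 20% of $239,400 = $47,880
Total penalty: $239,400 + $47,880 = $287,280
Minimum $150,610: $287,280 meets the minimum, no increase.

$287,280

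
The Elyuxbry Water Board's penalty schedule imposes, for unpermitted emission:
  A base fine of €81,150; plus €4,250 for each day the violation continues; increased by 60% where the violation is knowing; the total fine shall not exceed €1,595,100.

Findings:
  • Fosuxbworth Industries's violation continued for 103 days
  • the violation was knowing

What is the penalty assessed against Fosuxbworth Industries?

€830,240

Per-day component: 103 × €4,250 = €437,750
Base plus per-day: €81,150 + €437,750 = €518,900
Enhancement: 60% of €518,900 = €311,340
Enhanced fine: €518,900 + €311,340 = €830,240
Cap at €1,595,100: €830,240 is within the cap, no reduction.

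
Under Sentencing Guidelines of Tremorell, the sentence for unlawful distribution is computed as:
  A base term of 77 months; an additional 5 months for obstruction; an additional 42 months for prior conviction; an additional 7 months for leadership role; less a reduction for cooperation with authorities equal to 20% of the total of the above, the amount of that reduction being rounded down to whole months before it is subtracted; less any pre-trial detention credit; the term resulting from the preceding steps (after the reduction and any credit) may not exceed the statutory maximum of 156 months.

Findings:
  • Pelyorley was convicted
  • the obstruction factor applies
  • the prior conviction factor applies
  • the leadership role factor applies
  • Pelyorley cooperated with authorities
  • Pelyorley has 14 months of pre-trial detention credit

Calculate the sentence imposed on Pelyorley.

Obstruction enhancement: +5 months
Prior conviction enhancement: +42 months
Leadership role enhancement: +7 months
Adjusted term: 77 months + 5 months + 42 months + 7 months = 131 months
Cooperation with authorities reduction: 20% of 131 months = 26 months (rounded down)
After reduction: 131 − 26 = 105 months
Less pre-trial detention credit: 105 months − 14 months = 91 months
Cap at 156 months: 91 months is within the cap, no reduction.

91 months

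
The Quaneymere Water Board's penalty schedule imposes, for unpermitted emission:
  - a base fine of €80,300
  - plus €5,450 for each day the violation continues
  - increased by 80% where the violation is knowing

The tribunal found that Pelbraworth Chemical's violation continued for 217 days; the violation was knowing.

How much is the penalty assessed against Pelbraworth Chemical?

€2,273,310

Per-day component: 217 × €5,450 = €1,182,650
Base plus per-day: €80,300 + €1,182,650 = €1,262,950
Enhancement: 80% of €1,262,950 = €1,010,360
Enhanced fine: €1,262,950 + €1,010,360 = €2,273,310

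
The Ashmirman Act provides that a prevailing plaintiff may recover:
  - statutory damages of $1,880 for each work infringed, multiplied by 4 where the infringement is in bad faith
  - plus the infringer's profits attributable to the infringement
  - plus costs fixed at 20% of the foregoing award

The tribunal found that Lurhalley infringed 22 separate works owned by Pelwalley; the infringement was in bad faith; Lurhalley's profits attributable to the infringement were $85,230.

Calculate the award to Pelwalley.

$300,804

Statutory damages: 22 × $1,880 = $41,360
Multiplied by 4: 4 × $41,360 = $165,440
Combined award: $165,440 + $85,230 = $250,670
Costs: 20% of $250,670 = $50,134
Award plus costs: $250,670 + $50,134 = $300,804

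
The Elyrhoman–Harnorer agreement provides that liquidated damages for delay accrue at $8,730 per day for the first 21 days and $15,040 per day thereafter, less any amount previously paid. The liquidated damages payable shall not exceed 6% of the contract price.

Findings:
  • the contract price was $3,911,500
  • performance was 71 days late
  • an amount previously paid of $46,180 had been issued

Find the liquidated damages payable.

First 21 days: 21 × $8,730 = $183,330
Remaining days: (71 − 21) × $15,040 = $752,000
Accrued per-day damages: $183,330 + $752,000 = $935,330
Less amount previously paid: $935,330 − $46,180 = $889,150
Cap: 6% of $3,911,500 = $234,690
Cap at $234,690: $889,150 exceeds the cap → $234,690

$234,690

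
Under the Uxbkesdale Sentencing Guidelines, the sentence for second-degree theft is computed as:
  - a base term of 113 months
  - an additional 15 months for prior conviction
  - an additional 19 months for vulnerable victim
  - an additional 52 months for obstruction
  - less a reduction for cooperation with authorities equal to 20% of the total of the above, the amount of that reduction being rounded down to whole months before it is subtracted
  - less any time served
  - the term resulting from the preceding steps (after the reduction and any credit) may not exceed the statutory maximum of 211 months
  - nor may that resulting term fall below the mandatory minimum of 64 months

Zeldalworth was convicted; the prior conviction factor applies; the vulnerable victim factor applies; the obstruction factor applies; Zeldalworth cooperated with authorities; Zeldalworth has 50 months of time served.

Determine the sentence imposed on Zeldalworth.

110 months

Prior conviction enhancement: +15 months
Vulnerable victim enhancement: +19 months
Obstruction enhancement: +52 months
Adjusted term: 113 months + 15 months + 19 months + 52 months = 199 months
Cooperation with authorities reduction: 20% of 199 months = 39 months (rounded down)
After reduction: 199 − 39 = 160 months
Less time served: 160 months − 50 months = 110 months
Cap at 211 months: 110 months is within the cap, no reduction.
Minimum 64 months: 110 months meets the minimum, no increase.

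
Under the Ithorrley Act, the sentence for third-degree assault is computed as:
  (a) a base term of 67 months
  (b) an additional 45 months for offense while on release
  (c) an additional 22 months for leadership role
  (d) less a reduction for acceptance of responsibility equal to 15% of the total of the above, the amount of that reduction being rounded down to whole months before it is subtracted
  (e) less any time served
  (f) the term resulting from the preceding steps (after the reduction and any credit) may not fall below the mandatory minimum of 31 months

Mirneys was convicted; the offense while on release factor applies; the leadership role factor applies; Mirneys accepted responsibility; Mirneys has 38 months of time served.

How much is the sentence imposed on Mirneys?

76 months

Offense while on release enhancement: +45 months
Leadership role enhancement: +22 months
Adjusted term: 67 months + 45 months + 22 months = 134 months
Acceptance of responsibility reduction: 15% of 134 months = 20 months (rounded down)
After reduction: 134 − 20 = 114 months
Less time served: 114 months − 38 months = 76 months
Minimum 31 months: 76 months meets the minimum, no increase.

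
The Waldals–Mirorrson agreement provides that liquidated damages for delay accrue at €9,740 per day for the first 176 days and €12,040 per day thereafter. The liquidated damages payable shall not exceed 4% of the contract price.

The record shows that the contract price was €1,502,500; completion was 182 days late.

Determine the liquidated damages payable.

First 176 days: 176 × €9,740 = €1,714,240
Remaining days: (182 − 176) × €12,040 = €72,240
Accrued per-day damages: €1,714,240 + €72,240 = €1,786,480
Cap: 4% of €1,502,500 = €60,100
Cap at €60,100: €1,786,480 exceeds the cap → €60,100

€60,100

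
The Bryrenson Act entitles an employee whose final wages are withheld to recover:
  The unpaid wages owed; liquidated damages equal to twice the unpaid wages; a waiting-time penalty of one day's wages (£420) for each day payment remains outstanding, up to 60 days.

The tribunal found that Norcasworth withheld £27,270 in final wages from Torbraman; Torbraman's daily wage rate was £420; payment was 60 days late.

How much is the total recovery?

Total award: £107,010

Doubled: 2 × £27,270 = £54,540
Penalty days: min(60, 60) = 60
Waiting-time penalty: 60 × £420 = £25,200
Total award: £27,270 + £54,540 + £25,200 = £107,010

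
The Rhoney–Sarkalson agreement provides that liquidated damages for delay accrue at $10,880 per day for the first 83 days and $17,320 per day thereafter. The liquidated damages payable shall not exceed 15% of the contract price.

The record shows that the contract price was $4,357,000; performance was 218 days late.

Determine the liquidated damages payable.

$653,550

First 83 days: 83 × $10,880 = $903,040
Remaining days: (218 − 83) × $17,320 = $2,338,200
Accrued per-day damages: $903,040 + $2,338,200 = $3,241,240
Cap: 15% of $4,357,000 = $653,550
Cap at $653,550: $3,241,240 exceeds the cap → $653,550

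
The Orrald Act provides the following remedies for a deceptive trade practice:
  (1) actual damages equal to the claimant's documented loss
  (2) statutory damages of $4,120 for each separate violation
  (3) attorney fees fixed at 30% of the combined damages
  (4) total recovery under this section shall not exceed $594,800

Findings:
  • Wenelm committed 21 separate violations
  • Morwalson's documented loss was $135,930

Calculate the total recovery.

Statutory damages: 21 × $4,120 = $86,520
Combined damages: $135,930 + $86,520 = $222,450
Attorney fees: 30% of $222,450 = $66,735
Total before cap: $222,450 + $66,735 = $289,185
Cap at $594,800: $289,185 is within the cap, no reduction.

$289,185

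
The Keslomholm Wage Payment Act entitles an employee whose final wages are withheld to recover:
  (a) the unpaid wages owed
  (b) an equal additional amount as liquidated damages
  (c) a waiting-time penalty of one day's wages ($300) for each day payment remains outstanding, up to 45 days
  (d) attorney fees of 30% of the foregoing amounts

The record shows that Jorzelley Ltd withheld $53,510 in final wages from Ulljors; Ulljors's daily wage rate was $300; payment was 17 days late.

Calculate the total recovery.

Total award: $145,756

Liquidated damages (equal amount): $53,510
Penalty days: min(17, 45) = 17
Waiting-time penalty: 17 × $300 = $5,100
Subtotal: $53,510 + $53,510 + $5,100 = $112,120
Attorney fees: 30% of $112,120 = $33,636
Total award: $112,120 + $33,636 = $145,756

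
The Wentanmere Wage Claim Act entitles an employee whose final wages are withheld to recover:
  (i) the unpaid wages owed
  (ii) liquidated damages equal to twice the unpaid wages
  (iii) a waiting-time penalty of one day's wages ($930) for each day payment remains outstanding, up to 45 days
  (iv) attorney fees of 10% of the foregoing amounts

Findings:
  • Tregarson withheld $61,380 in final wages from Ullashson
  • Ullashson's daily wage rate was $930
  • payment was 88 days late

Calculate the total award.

Doubled: 2 × $61,380 = $122,760
Penalty days: min(88, 45) = 45
Waiting-time penalty: 45 × $930 = $41,850
Subtotal: $61,380 + $122,760 + $41,850 = $225,990
Attorney fees: 10% of $225,990 = $22,599
Total award: $225,990 + $22,599 = $248,589

$248,589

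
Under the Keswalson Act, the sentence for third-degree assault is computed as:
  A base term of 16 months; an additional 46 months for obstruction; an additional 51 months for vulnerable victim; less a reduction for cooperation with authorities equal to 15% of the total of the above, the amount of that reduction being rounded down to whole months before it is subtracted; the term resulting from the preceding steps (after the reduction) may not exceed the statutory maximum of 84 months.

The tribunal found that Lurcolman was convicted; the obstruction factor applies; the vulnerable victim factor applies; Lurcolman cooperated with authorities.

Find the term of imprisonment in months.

Obstruction enhancement: +46 months
Vulnerable victim enhancement: +51 months
Adjusted term: 16 months + 46 months + 51 months = 113 months
Cooperation with authorities reduction: 15% of 113 months = 16 months (rounded down)
After reduction: 113 − 16 = 97 months
Cap at 84 months: 97 months exceeds the cap → 84 months

Sentence: 84 months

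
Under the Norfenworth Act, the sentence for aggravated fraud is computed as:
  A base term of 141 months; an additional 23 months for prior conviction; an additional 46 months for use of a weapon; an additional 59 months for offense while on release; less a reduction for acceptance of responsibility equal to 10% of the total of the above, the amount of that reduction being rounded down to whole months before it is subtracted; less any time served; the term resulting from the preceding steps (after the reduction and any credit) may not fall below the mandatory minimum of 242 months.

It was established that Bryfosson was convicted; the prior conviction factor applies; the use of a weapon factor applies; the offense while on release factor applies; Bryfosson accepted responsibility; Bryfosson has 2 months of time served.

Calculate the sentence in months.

242 months

Prior conviction enhancement: +23 months
Use of a weapon enhancement: +46 months
Offense while on release enhancement: +59 months
Adjusted term: 141 months + 23 months + 46 months + 59 months = 269 months
Acceptance of responsibility reduction: 10% of 269 months = 26 months (rounded down)
After reduction: 269 − 26 = 243 months
Less time served: 243 months − 2 months = 241 months
Minimum 242 months: 241 months is below the minimum → 242 months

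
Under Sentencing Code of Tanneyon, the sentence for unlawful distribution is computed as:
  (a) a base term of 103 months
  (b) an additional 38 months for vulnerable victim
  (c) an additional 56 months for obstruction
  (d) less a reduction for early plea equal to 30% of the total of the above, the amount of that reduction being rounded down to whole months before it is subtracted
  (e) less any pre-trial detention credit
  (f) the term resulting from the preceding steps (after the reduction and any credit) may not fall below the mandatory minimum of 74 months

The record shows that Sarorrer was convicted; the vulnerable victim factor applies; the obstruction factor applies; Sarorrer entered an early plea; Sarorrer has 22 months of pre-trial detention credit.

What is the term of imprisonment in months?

116 months

Vulnerable victim enhancement: +38 months
Obstruction enhancement: +56 months
Adjusted term: 103 months + 38 months + 56 months = 197 months
Early plea reduction: 30% of 197 months = 59 months (rounded down)
After reduction: 197 − 59 = 138 months
Less pre-trial detention credit: 138 months − 22 months = 116 months
Minimum 74 months: 116 months meets the minimum, no increase.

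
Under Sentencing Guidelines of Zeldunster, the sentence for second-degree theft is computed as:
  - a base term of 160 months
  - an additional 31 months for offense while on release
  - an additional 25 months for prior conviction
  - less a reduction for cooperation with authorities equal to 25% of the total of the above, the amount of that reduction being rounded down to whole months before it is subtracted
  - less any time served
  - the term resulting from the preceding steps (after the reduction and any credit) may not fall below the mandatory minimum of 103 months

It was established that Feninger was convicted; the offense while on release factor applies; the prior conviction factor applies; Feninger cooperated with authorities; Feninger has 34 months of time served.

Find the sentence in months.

Offense while on release enhancement: +31 months
Prior conviction enhancement: +25 months
Adjusted term: 160 months + 31 months + 25 months = 216 months
Cooperation with authorities reduction: 25% of 216 months = 54 months (rounded down)
After reduction: 216 − 54 = 162 months
Less time served: 162 months − 34 months = 128 months
Minimum 103 months: 128 months meets the minimum, no increase.

Sentence: 128 months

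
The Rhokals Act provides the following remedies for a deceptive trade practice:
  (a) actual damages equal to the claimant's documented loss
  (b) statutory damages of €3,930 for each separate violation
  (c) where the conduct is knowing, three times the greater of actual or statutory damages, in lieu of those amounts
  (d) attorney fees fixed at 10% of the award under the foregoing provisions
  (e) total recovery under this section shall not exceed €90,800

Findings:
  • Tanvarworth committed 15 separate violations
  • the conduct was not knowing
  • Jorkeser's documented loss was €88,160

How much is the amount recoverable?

€90,800

Statutory damages: 15 × €3,930 = €58,950
Conduct not knowing: the in-lieu enhancement does not apply.
Actual plus statutory damages: €88,160 + €58,950 = €147,110
Attorney fees: 10% of €147,110 = €14,711
Total before cap: €147,110 + €14,711 = €161,821
Cap at €90,800: €161,821 exceeds the cap → €90,800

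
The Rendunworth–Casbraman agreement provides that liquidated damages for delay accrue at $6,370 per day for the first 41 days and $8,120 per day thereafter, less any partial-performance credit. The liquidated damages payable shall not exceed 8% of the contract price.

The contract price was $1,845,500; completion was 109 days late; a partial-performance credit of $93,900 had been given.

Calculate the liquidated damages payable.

$147,640

First 41 days: 41 × $6,370 = $261,170
Remaining days: (109 − 41) × $8,120 = $552,160
Accrued per-day damages: $261,170 + $552,160 = $813,330
Less partial-performance credit: $813,330 − $93,900 = $719,430
Cap: 8% of $1,845,500 = $147,640
Cap at $147,640: $719,430 exceeds the cap → $147,640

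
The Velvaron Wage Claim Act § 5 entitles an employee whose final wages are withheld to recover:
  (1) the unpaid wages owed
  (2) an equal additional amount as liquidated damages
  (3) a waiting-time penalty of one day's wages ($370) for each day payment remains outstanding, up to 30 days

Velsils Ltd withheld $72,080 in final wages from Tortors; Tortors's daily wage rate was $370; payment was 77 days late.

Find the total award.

$155,260

Liquidated damages (equal amount): $72,080
Penalty days: min(77, 30) = 30
Waiting-time penalty: 30 × $370 = $11,100
Total award: $72,080 + $72,080 + $11,100 = $155,260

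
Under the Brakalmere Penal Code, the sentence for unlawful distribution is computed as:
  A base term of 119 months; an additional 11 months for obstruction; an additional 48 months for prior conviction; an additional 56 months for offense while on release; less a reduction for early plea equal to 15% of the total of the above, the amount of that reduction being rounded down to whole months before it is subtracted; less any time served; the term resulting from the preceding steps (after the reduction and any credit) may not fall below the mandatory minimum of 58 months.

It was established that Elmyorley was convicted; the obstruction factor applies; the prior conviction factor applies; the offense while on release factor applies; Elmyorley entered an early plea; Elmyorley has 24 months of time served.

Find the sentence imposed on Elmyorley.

Obstruction enhancement: +11 months
Prior conviction enhancement: +48 months
Offense while on release enhancement: +56 months
Adjusted term: 119 months + 11 months + 48 months + 56 months = 234 months
Early plea reduction: 15% of 234 months = 35 months (rounded down)
After reduction: 234 − 35 = 199 months
Less time served: 199 months − 24 months = 175 months
Minimum 58 months: 175 months meets the minimum, no increase.

Sentence: 175 months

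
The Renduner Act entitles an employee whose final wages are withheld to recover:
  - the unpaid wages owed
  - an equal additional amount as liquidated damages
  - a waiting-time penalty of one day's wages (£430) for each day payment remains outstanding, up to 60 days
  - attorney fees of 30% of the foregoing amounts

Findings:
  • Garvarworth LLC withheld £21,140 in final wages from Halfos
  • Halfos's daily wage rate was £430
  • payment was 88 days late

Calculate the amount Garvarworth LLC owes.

Liquidated damages (equal amount): £21,140
Penalty days: min(88, 60) = 60
Waiting-time penalty: 60 × £430 = £25,800
Subtotal: £21,140 + £21,140 + £25,800 = £68,080
Attorney fees: 30% of £68,080 = £20,424
Total award: £68,080 + £20,424 = £88,504

£88,504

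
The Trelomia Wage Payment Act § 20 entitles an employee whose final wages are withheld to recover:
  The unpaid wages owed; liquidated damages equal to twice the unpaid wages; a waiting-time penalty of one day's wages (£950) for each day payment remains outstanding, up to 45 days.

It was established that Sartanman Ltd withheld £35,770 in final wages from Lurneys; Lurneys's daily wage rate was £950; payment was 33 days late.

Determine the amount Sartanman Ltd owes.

£138,660

Doubled: 2 × £35,770 = £71,540
Penalty days: min(33, 45) = 33
Waiting-time penalty: 33 × £950 = £31,350
Total award: £35,770 + £71,540 + £31,350 = £138,660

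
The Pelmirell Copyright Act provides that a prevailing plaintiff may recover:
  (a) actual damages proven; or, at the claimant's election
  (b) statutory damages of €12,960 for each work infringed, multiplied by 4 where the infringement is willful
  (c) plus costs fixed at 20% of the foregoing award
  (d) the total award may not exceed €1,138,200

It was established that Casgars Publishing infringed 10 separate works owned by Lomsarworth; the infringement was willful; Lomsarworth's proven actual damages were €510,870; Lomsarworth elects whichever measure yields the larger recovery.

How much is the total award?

€622,080

Statutory damages: 10 × €12,960 = €129,600
Multiplied by 4: 4 × €129,600 = €518,400
Greater of actual damages (€510,870) or enhanced statutory damages (€518,400): €518,400
Costs: 20% of €518,400 = €103,680
Award plus costs: €518,400 + €103,680 = €622,080
Cap at €1,138,200: €622,080 is within the cap, no reduction.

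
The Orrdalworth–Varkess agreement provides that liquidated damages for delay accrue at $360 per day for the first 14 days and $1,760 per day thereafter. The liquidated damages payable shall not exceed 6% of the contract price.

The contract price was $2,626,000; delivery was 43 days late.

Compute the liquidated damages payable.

First 14 days: 14 × $360 = $5,040
Remaining days: (43 − 14) × $1,760 = $51,040
Accrued per-day damages: $5,040 + $51,040 = $56,080
Cap: 6% of $2,626,000 = $157,560
Cap at $157,560: $56,080 is within the cap, no reduction.

Liquidated damages: $56,080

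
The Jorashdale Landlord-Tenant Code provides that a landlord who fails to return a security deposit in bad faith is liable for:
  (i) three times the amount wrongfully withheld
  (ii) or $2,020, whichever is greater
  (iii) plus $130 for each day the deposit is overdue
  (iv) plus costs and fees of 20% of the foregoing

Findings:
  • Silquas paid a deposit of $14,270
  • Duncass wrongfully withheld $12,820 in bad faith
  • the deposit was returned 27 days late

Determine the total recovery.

Trebled: 3 × $12,820 = $38,460
Minimum $2,020: $38,460 meets the minimum, no increase.
Late-return penalty: 27 × $130 = $3,510
Damages plus late penalty: $38,460 + $3,510 = $41,970
Costs and fees: 20% of $41,970 = $8,394
Total recovery: $41,970 + $8,394 = $50,364

$50,364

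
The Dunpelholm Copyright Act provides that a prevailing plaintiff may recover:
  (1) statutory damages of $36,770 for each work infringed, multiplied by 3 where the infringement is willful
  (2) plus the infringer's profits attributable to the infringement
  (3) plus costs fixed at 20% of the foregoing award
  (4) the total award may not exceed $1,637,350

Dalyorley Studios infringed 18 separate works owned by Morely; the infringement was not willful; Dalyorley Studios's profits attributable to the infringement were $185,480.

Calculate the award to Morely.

Statutory damages: 18 × $36,770 = $661,860
Infringement not willful: no ×3 enhancement.
Combined award: $661,860 + $185,480 = $847,340
Costs: 20% of $847,340 = $169,468
Award plus costs: $847,340 + $169,468 = $1,016,808
Cap at $1,637,350: $1,016,808 is within the cap, no reduction.

$1,016,808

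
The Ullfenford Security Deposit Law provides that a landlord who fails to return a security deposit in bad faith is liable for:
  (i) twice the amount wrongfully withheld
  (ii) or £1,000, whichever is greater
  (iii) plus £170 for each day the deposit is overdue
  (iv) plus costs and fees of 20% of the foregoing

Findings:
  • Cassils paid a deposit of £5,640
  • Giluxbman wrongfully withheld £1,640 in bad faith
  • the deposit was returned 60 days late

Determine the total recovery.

£16,176

Doubled: 2 × £1,640 = £3,280
Minimum £1,000: £3,280 meets the minimum, no increase.
Late-return penalty: 60 × £170 = £10,200
Damages plus late penalty: £3,280 + £10,200 = £13,480
Costs and fees: 20% of £13,480 = £2,696
Total recovery: £13,480 + £2,696 = £16,176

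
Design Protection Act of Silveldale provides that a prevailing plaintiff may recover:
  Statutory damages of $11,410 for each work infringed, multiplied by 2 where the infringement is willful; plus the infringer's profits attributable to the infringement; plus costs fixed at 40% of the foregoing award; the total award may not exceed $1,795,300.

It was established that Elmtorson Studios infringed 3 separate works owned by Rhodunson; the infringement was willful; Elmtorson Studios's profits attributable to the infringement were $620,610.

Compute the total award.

Award: $964,698

Statutory damages: 3 × $11,410 = $34,230
Doubled: 2 × $34,230 = $68,460
Combined award: $68,460 + $620,610 = $689,070
Costs: 40% of $689,070 = $275,628
Award plus costs: $689,070 + $275,628 = $964,698
Cap at $1,795,300: $964,698 is within the cap, no reduction.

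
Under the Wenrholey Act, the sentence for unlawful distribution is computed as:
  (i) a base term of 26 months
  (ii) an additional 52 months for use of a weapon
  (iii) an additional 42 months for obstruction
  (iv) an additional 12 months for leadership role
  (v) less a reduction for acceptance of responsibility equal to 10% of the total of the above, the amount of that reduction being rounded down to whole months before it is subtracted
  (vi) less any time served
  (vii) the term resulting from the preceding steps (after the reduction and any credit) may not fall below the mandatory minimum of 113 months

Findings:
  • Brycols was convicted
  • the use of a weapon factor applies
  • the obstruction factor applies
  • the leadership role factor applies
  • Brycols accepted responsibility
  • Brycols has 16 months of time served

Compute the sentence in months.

Use of a weapon enhancement: +52 months
Obstruction enhancement: +42 months
Leadership role enhancement: +12 months
Adjusted term: 26 months + 52 months + 42 months + 12 months = 132 months
Acceptance of responsibility reduction: 10% of 132 months = 13 months (rounded down)
After reduction: 132 − 13 = 119 months
Less time served: 119 months − 16 months = 103 months
Minimum 113 months: 103 months is below the minimum → 113 months

Sentence: 113 months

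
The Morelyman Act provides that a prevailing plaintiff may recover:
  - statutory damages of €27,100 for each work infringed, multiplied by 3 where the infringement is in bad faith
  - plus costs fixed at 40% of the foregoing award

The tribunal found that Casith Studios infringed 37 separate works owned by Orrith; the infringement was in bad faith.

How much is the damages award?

Statutory damages: 37 × €27,100 = €1,002,700
Trebled: 3 × €1,002,700 = €3,008,100
Costs: 40% of €3,008,100 = €1,203,240
Award plus costs: €3,008,100 + €1,203,240 = €4,211,340

€4,211,340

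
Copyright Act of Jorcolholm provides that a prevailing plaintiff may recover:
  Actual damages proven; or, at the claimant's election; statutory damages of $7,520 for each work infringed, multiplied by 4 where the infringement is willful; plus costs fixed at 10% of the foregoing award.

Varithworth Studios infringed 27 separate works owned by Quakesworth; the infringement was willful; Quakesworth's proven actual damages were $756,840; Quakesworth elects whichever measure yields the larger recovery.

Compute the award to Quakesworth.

Award: $893,376

Statutory damages: 27 × $7,520 = $203,040
Multiplied by 4: 4 × $203,040 = $812,160
Greater of actual damages ($756,840) or enhanced statutory damages ($812,160): $812,160
Costs: 10% of $812,160 = $81,216
Award plus costs: $812,160 + $81,216 = $893,376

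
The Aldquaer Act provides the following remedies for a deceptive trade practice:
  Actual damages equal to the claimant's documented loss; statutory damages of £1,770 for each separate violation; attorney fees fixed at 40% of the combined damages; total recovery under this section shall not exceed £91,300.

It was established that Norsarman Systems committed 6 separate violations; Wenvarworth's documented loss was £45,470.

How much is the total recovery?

£78,526

Statutory damages: 6 × £1,770 = £10,620
Combined damages: £45,470 + £10,620 = £56,090
Attorney fees: 40% of £56,090 = £22,436
Total before cap: £56,090 + £22,436 = £78,526
Cap at £91,300: £78,526 is within the cap, no reduction.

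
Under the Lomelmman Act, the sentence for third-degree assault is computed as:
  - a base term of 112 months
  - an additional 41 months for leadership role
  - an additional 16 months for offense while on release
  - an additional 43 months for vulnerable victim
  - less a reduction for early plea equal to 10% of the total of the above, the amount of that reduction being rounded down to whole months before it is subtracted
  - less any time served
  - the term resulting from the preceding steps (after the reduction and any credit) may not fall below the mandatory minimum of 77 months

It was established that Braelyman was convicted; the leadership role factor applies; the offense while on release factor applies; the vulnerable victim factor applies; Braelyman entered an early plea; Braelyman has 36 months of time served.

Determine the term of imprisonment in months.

Leadership role enhancement: +41 months
Offense while on release enhancement: +16 months
Vulnerable victim enhancement: +43 months
Adjusted term: 112 months + 41 months + 16 months + 43 months = 212 months
Early plea reduction: 10% of 212 months = 21 months (rounded down)
After reduction: 212 − 21 = 191 months
Less time served: 191 months − 36 months = 155 months
Minimum 77 months: 155 months meets the minimum, no increase.

155 months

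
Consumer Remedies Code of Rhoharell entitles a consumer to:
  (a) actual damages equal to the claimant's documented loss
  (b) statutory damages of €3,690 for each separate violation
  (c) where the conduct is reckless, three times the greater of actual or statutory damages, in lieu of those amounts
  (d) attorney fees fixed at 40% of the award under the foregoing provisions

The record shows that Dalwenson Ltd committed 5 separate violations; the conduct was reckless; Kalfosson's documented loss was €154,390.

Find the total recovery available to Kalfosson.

Statutory damages: 5 × €3,690 = €18,450
Greater of actual damages (€154,390) or statutory damages (€18,450): €154,390
Trebled: 3 × €154,390 = €463,170
Attorney fees: 40% of €463,170 = €185,268
Total recovery: €463,170 + €185,268 = €648,438

€648,438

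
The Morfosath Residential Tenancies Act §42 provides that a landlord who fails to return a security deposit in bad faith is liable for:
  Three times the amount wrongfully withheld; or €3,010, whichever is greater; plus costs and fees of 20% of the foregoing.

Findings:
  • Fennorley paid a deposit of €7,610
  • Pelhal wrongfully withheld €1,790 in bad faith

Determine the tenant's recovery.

€6,444

Trebled: 3 × €1,790 = €5,370
Minimum €3,010: €5,370 meets the minimum, no increase.
Costs and fees: 20% of €5,370 = €1,074
Total recovery: €5,370 + €1,074 = €6,444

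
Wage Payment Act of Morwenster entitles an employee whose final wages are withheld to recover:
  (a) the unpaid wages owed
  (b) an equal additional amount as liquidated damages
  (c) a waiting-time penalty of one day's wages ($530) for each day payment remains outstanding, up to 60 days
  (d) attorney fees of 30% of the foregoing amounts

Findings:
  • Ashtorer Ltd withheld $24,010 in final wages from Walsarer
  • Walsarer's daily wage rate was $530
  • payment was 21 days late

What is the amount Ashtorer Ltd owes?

Liquidated damages (equal amount): $24,010
Penalty days: min(21, 60) = 21
Waiting-time penalty: 21 × $530 = $11,130
Subtotal: $24,010 + $24,010 + $11,130 = $59,150
Attorney fees: 30% of $59,150 = $17,745
Total award: $59,150 + $17,745 = $76,895

$76,895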